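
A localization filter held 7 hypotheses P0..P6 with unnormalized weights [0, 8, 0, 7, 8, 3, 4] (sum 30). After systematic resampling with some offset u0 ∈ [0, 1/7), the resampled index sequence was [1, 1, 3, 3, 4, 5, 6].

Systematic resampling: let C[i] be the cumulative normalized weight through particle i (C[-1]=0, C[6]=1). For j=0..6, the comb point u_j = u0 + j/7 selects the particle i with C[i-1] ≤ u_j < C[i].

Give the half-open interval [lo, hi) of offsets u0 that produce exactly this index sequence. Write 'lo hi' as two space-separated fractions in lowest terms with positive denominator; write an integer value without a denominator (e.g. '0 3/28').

C = [0, 4/15, 4/15, 1/2, 23/30, 13/15, 1]
j=0 picked index 1: u0 ∈ [0, 4/15)
j=1 picked index 1: u0 ∈ [-1/7, 13/105)
j=2 picked index 3: u0 ∈ [-2/105, 3/14)
j=3 picked index 3: u0 ∈ [-17/105, 1/14)
j=4 picked index 4: u0 ∈ [-1/14, 41/210)
j=5 picked index 5: u0 ∈ [11/210, 16/105)
j=6 picked index 6: u0 ∈ [1/105, 1/7)
intersection: [11/210, 1/14)

11/210 1/14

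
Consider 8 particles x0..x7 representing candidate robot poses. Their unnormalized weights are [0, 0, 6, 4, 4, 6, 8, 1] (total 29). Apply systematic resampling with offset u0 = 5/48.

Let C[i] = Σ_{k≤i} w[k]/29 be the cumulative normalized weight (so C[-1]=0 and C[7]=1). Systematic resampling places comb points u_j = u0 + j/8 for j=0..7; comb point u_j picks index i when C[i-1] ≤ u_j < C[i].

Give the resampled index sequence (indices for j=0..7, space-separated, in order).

C = [0, 0, 6/29, 10/29, 14/29, 20/29, 28/29, 1]
j=0: u_0=5/48 ∈ [0, 6/29) → index 2
j=1: u_1=11/48 ∈ [6/29, 10/29) → index 3
j=2: u_2=17/48 ∈ [10/29, 14/29) → index 4
j=3: u_3=23/48 ∈ [10/29, 14/29) → index 4
j=4: u_4=29/48 ∈ [14/29, 20/29) → index 5
j=5: u_5=35/48 ∈ [20/29, 28/29) → index 6
j=6: u_6=41/48 ∈ [20/29, 28/29) → index 6
j=7: u_7=47/48 ∈ [28/29, 1) → index 7

2 3 4 4 5 6 6 7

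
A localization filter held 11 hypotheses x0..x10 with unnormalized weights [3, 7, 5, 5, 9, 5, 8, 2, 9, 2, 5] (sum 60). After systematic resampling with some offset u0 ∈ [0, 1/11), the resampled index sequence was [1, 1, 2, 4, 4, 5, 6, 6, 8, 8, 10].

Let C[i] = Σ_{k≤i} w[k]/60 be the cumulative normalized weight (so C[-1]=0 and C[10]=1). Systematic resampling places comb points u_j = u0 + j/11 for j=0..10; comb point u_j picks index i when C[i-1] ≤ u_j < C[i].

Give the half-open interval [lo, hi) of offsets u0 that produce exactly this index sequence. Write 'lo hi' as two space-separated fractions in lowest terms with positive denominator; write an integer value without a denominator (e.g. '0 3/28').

C = [1/20, 1/6, 1/4, 1/3, 29/60, 17/30, 7/10, 11/15, 53/60, 11/12, 1]
j=0 picked index 1: u0 ∈ [1/20, 1/6)
j=1 picked index 1: u0 ∈ [-9/220, 5/66)
j=2 picked index 2: u0 ∈ [-1/66, 3/44)
j=3 picked index 4: u0 ∈ [2/33, 139/660)
j=4 picked index 4: u0 ∈ [-1/33, 79/660)
j=5 picked index 5: u0 ∈ [19/660, 37/330)
j=6 picked index 6: u0 ∈ [7/330, 17/110)
j=7 picked index 6: u0 ∈ [-23/330, 7/110)
j=8 picked index 8: u0 ∈ [1/165, 103/660)
j=9 picked index 8: u0 ∈ [-14/165, 43/660)
j=10 picked index 10: u0 ∈ [1/132, 1/11)
intersection: [2/33, 7/110)

2/33 7/110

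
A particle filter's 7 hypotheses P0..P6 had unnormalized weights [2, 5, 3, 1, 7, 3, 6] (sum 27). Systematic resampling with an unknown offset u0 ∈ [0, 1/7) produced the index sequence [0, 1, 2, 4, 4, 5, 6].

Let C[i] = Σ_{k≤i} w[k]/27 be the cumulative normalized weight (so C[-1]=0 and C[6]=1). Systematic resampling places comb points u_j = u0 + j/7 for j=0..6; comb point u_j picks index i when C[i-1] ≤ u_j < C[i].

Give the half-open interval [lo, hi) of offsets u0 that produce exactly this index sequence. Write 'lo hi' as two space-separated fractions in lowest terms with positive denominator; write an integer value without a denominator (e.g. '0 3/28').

C = [2/27, 7/27, 10/27, 11/27, 2/3, 7/9, 1]
j=0 picked index 0: u0 ∈ [0, 2/27)
j=1 picked index 1: u0 ∈ [-13/189, 22/189)
j=2 picked index 2: u0 ∈ [-5/189, 16/189)
j=3 picked index 4: u0 ∈ [-4/189, 5/21)
j=4 picked index 4: u0 ∈ [-31/189, 2/21)
j=5 picked index 5: u0 ∈ [-1/21, 4/63)
j=6 picked index 6: u0 ∈ [-5/63, 1/7)
intersection: [0, 4/63)

0 4/63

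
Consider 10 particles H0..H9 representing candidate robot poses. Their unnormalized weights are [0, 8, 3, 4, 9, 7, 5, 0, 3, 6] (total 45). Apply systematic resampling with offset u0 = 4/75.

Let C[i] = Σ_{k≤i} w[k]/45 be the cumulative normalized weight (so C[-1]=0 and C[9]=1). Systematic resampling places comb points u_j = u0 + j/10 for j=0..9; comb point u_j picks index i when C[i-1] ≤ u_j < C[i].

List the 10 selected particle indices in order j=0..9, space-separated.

C = [0, 8/45, 11/45, 1/3, 8/15, 31/45, 4/5, 4/5, 13/15, 1]
j=0: u_0=4/75 ∈ [0, 8/45) → index 1
j=1: u_1=23/150 ∈ [0, 8/45) → index 1
j=2: u_2=19/75 ∈ [11/45, 1/3) → index 3
j=3: u_3=53/150 ∈ [1/3, 8/15) → index 4
j=4: u_4=34/75 ∈ [1/3, 8/15) → index 4
j=5: u_5=83/150 ∈ [8/15, 31/45) → index 5
j=6: u_6=49/75 ∈ [8/15, 31/45) → index 5
j=7: u_7=113/150 ∈ [31/45, 4/5) → index 6
j=8: u_8=64/75 ∈ [4/5, 13/15) → index 8
j=9: u_9=143/150 ∈ [13/15, 1) → index 9

1 1 3 4 4 5 5 6 8 9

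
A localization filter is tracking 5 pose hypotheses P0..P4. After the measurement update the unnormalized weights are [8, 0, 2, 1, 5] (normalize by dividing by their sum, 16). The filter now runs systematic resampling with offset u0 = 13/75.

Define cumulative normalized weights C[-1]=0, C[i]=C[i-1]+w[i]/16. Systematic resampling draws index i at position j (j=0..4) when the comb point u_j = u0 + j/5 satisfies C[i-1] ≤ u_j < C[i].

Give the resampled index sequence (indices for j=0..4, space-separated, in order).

C = [1/2, 1/2, 5/8, 11/16, 1]
j=0: u_0=13/75 ∈ [0, 1/2) → index 0
j=1: u_1=28/75 ∈ [0, 1/2) → index 0
j=2: u_2=43/75 ∈ [1/2, 5/8) → index 2
j=3: u_3=58/75 ∈ [11/16, 1) → index 4
j=4: u_4=73/75 ∈ [11/16, 1) → index 4

0 0 2 4 4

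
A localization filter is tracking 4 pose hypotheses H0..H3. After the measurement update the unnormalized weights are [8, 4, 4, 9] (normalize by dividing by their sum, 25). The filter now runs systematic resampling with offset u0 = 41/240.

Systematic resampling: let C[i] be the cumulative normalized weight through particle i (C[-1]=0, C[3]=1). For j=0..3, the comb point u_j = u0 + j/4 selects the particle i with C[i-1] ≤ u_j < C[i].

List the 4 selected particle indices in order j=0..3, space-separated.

0 1 3 3

C = [8/25, 12/25, 16/25, 1]
j=0: u_0=41/240 ∈ [0, 8/25) → index 0
j=1: u_1=101/240 ∈ [8/25, 12/25) → index 1
j=2: u_2=161/240 ∈ [16/25, 1) → index 3
j=3: u_3=221/240 ∈ [16/25, 1) → index 3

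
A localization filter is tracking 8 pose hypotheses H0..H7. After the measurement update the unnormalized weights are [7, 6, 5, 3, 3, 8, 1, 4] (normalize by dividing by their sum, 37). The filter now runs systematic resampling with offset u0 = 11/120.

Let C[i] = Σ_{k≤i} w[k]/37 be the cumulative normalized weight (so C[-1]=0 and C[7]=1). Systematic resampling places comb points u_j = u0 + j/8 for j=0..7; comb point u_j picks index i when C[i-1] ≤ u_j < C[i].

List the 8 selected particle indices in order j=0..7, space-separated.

C = [7/37, 13/37, 18/37, 21/37, 24/37, 32/37, 33/37, 1]
j=0: u_0=11/120 ∈ [0, 7/37) → index 0
j=1: u_1=13/60 ∈ [7/37, 13/37) → index 1
j=2: u_2=41/120 ∈ [7/37, 13/37) → index 1
j=3: u_3=7/15 ∈ [13/37, 18/37) → index 2
j=4: u_4=71/120 ∈ [21/37, 24/37) → index 4
j=5: u_5=43/60 ∈ [24/37, 32/37) → index 5
j=6: u_6=101/120 ∈ [24/37, 32/37) → index 5
j=7: u_7=29/30 ∈ [33/37, 1) → index 7

0 1 1 2 4 5 5 7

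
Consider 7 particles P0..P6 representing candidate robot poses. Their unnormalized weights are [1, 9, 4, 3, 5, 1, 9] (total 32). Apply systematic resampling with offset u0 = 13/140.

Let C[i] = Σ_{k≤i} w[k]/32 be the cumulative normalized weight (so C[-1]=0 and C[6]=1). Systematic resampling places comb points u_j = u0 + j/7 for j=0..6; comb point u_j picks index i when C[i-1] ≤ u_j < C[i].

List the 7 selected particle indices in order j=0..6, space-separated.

C = [1/32, 5/16, 7/16, 17/32, 11/16, 23/32, 1]
j=0: u_0=13/140 ∈ [1/32, 5/16) → index 1
j=1: u_1=33/140 ∈ [1/32, 5/16) → index 1
j=2: u_2=53/140 ∈ [5/16, 7/16) → index 2
j=3: u_3=73/140 ∈ [7/16, 17/32) → index 3
j=4: u_4=93/140 ∈ [17/32, 11/16) → index 4
j=5: u_5=113/140 ∈ [23/32, 1) → index 6
j=6: u_6=19/20 ∈ [23/32, 1) → index 6

1 1 2 3 4 6 6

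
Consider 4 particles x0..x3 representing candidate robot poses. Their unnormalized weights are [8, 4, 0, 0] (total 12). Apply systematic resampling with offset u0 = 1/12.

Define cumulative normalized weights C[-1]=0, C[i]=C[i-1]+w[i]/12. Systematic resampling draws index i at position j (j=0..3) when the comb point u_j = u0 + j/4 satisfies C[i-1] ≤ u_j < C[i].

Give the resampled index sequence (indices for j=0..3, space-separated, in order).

0 0 0 1

C = [2/3, 1, 1, 1]
j=0: u_0=1/12 ∈ [0, 2/3) → index 0
j=1: u_1=1/3 ∈ [0, 2/3) → index 0
j=2: u_2=7/12 ∈ [0, 2/3) → index 0
j=3: u_3=5/6 ∈ [2/3, 1) → index 1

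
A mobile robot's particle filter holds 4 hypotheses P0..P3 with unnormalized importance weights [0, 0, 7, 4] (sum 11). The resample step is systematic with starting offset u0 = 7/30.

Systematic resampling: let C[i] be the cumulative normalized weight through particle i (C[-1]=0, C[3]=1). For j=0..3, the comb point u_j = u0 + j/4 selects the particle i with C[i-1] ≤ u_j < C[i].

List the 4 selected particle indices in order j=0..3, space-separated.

C = [0, 0, 7/11, 1]
j=0: u_0=7/30 ∈ [0, 7/11) → index 2
j=1: u_1=29/60 ∈ [0, 7/11) → index 2
j=2: u_2=11/15 ∈ [7/11, 1) → index 3
j=3: u_3=59/60 ∈ [7/11, 1) → index 3

2 2 3 3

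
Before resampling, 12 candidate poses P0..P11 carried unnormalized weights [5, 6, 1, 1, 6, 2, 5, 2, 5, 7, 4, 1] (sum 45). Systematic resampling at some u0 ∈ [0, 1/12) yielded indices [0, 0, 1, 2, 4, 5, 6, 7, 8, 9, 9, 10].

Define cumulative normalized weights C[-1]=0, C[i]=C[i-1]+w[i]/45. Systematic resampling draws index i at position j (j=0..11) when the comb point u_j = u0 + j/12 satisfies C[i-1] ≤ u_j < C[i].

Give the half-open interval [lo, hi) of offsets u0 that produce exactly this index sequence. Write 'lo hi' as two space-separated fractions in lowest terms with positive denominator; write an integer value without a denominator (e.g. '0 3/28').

C = [1/9, 11/45, 4/15, 13/45, 19/45, 7/15, 26/45, 28/45, 11/15, 8/9, 44/45, 1]
j=0 picked index 0: u0 ∈ [0, 1/9)
j=1 picked index 0: u0 ∈ [-1/12, 1/36)
j=2 picked index 1: u0 ∈ [-1/18, 7/90)
j=3 picked index 2: u0 ∈ [-1/180, 1/60)
j=4 picked index 4: u0 ∈ [-2/45, 4/45)
j=5 picked index 5: u0 ∈ [1/180, 1/20)
j=6 picked index 6: u0 ∈ [-1/30, 7/90)
j=7 picked index 7: u0 ∈ [-1/180, 7/180)
j=8 picked index 8: u0 ∈ [-2/45, 1/15)
j=9 picked index 9: u0 ∈ [-1/60, 5/36)
j=10 picked index 9: u0 ∈ [-1/10, 1/18)
j=11 picked index 10: u0 ∈ [-1/36, 11/180)
intersection: [1/180, 1/60)

1/180 1/60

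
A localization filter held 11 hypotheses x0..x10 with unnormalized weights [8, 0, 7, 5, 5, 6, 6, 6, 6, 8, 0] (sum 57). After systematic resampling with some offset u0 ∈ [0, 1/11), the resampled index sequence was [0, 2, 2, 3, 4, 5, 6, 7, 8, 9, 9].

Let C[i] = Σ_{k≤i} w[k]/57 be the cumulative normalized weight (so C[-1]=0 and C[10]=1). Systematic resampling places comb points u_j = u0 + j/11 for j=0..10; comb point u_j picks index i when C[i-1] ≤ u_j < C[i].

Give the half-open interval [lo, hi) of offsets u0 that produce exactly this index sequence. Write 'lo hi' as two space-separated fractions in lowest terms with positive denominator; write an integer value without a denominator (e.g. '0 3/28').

C = [8/57, 8/57, 5/19, 20/57, 25/57, 31/57, 37/57, 43/57, 49/57, 1, 1]
j=0 picked index 0: u0 ∈ [0, 8/57)
j=1 picked index 2: u0 ∈ [31/627, 36/209)
j=2 picked index 2: u0 ∈ [-26/627, 17/209)
j=3 picked index 3: u0 ∈ [-2/209, 49/627)
j=4 picked index 4: u0 ∈ [-8/627, 47/627)
j=5 picked index 5: u0 ∈ [-10/627, 56/627)
j=6 picked index 6: u0 ∈ [-1/627, 65/627)
j=7 picked index 7: u0 ∈ [8/627, 74/627)
j=8 picked index 8: u0 ∈ [17/627, 83/627)
j=9 picked index 9: u0 ∈ [26/627, 2/11)
j=10 picked index 9: u0 ∈ [-31/627, 1/11)
intersection: [31/627, 47/627)

31/627 47/627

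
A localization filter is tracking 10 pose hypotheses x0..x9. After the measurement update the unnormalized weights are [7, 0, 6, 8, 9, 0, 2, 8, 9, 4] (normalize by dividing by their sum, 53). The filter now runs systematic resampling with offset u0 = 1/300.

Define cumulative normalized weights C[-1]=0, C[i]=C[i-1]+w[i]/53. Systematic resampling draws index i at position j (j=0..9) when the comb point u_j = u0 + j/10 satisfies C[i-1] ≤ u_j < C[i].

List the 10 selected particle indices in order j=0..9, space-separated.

C = [7/53, 7/53, 13/53, 21/53, 30/53, 30/53, 32/53, 40/53, 49/53, 1]
j=0: u_0=1/300 ∈ [0, 7/53) → index 0
j=1: u_1=31/300 ∈ [0, 7/53) → index 0
j=2: u_2=61/300 ∈ [7/53, 13/53) → index 2
j=3: u_3=91/300 ∈ [13/53, 21/53) → index 3
j=4: u_4=121/300 ∈ [21/53, 30/53) → index 4
j=5: u_5=151/300 ∈ [21/53, 30/53) → index 4
j=6: u_6=181/300 ∈ [30/53, 32/53) → index 6
j=7: u_7=211/300 ∈ [32/53, 40/53) → index 7
j=8: u_8=241/300 ∈ [40/53, 49/53) → index 8
j=9: u_9=271/300 ∈ [40/53, 49/53) → index 8

0 0 2 3 4 4 6 7 8 8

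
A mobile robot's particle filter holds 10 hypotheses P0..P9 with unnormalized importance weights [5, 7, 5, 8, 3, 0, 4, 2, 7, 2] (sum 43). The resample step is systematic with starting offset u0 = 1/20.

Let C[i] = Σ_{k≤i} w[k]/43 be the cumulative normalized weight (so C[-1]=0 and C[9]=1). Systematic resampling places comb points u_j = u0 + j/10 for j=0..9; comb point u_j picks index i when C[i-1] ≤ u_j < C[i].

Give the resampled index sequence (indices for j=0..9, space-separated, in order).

0 1 1 2 3 3 4 7 8 8

C = [5/43, 12/43, 17/43, 25/43, 28/43, 28/43, 32/43, 34/43, 41/43, 1]
j=0: u_0=1/20 ∈ [0, 5/43) → index 0
j=1: u_1=3/20 ∈ [5/43, 12/43) → index 1
j=2: u_2=1/4 ∈ [5/43, 12/43) → index 1
j=3: u_3=7/20 ∈ [12/43, 17/43) → index 2
j=4: u_4=9/20 ∈ [17/43, 25/43) → index 3
j=5: u_5=11/20 ∈ [17/43, 25/43) → index 3
j=6: u_6=13/20 ∈ [25/43, 28/43) → index 4
j=7: u_7=3/4 ∈ [32/43, 34/43) → index 7
j=8: u_8=17/20 ∈ [34/43, 41/43) → index 8
j=9: u_9=19/20 ∈ [34/43, 41/43) → index 8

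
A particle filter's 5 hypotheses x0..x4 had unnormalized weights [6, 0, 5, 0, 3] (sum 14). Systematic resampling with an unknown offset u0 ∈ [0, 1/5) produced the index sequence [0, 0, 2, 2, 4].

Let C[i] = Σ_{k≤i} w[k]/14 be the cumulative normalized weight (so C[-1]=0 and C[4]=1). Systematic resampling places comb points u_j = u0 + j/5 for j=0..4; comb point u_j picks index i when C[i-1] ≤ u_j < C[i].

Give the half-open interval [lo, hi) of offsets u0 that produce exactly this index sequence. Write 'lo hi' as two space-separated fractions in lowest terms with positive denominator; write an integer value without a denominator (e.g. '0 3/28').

1/35 13/70

C = [3/7, 3/7, 11/14, 11/14, 1]
j=0 picked index 0: u0 ∈ [0, 3/7)
j=1 picked index 0: u0 ∈ [-1/5, 8/35)
j=2 picked index 2: u0 ∈ [1/35, 27/70)
j=3 picked index 2: u0 ∈ [-6/35, 13/70)
j=4 picked index 4: u0 ∈ [-1/70, 1/5)
intersection: [1/35, 13/70)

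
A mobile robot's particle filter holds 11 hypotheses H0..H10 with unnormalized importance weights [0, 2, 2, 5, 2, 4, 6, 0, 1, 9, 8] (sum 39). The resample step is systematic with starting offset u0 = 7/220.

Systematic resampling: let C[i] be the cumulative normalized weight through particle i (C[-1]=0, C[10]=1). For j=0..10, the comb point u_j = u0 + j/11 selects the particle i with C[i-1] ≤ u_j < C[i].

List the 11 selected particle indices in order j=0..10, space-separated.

C = [0, 2/39, 4/39, 3/13, 11/39, 5/13, 7/13, 7/13, 22/39, 31/39, 1]
j=0: u_0=7/220 ∈ [0, 2/39) → index 1
j=1: u_1=27/220 ∈ [4/39, 3/13) → index 3
j=2: u_2=47/220 ∈ [4/39, 3/13) → index 3
j=3: u_3=67/220 ∈ [11/39, 5/13) → index 5
j=4: u_4=87/220 ∈ [5/13, 7/13) → index 6
j=5: u_5=107/220 ∈ [5/13, 7/13) → index 6
j=6: u_6=127/220 ∈ [22/39, 31/39) → index 9
j=7: u_7=147/220 ∈ [22/39, 31/39) → index 9
j=8: u_8=167/220 ∈ [22/39, 31/39) → index 9
j=9: u_9=17/20 ∈ [31/39, 1) → index 10
j=10: u_10=207/220 ∈ [31/39, 1) → index 10

1 3 3 5 6 6 9 9 9 10 10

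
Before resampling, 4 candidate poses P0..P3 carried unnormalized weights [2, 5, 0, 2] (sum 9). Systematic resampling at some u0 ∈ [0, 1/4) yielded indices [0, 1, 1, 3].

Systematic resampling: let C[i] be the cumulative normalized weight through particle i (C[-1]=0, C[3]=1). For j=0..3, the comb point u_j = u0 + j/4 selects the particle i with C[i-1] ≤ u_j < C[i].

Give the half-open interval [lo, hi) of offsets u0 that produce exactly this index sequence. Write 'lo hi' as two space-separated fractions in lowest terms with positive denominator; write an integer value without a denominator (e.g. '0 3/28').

C = [2/9, 7/9, 7/9, 1]
j=0 picked index 0: u0 ∈ [0, 2/9)
j=1 picked index 1: u0 ∈ [-1/36, 19/36)
j=2 picked index 1: u0 ∈ [-5/18, 5/18)
j=3 picked index 3: u0 ∈ [1/36, 1/4)
intersection: [1/36, 2/9)

1/36 2/9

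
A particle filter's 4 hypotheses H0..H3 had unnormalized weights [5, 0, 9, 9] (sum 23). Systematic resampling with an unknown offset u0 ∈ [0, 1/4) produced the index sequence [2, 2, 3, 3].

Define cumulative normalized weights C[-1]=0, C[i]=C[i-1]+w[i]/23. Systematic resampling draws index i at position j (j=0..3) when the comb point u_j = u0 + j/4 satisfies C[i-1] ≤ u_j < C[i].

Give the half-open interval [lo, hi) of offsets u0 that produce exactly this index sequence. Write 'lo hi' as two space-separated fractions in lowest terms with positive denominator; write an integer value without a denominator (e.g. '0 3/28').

C = [5/23, 5/23, 14/23, 1]
j=0 picked index 2: u0 ∈ [5/23, 14/23)
j=1 picked index 2: u0 ∈ [-3/92, 33/92)
j=2 picked index 3: u0 ∈ [5/46, 1/2)
j=3 picked index 3: u0 ∈ [-13/92, 1/4)
intersection: [5/23, 1/4)

5/23 1/4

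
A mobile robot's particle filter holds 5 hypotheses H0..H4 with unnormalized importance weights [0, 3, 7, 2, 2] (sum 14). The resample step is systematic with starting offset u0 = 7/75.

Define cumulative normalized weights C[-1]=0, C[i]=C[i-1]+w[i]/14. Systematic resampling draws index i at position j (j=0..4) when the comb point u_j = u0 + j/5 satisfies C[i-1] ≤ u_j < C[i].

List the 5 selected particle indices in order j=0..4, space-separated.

C = [0, 3/14, 5/7, 6/7, 1]
j=0: u_0=7/75 ∈ [0, 3/14) → index 1
j=1: u_1=22/75 ∈ [3/14, 5/7) → index 2
j=2: u_2=37/75 ∈ [3/14, 5/7) → index 2
j=3: u_3=52/75 ∈ [3/14, 5/7) → index 2
j=4: u_4=67/75 ∈ [6/7, 1) → index 4

1 2 2 2 4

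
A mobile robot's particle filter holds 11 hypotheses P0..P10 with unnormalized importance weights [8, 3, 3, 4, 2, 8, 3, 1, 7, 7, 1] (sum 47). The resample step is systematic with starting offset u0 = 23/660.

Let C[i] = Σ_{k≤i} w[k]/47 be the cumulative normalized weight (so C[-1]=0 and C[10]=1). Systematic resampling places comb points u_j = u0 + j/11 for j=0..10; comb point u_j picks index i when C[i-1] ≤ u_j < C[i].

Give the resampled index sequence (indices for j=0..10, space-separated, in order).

C = [8/47, 11/47, 14/47, 18/47, 20/47, 28/47, 31/47, 32/47, 39/47, 46/47, 1]
j=0: u_0=23/660 ∈ [0, 8/47) → index 0
j=1: u_1=83/660 ∈ [0, 8/47) → index 0
j=2: u_2=13/60 ∈ [8/47, 11/47) → index 1
j=3: u_3=203/660 ∈ [14/47, 18/47) → index 3
j=4: u_4=263/660 ∈ [18/47, 20/47) → index 4
j=5: u_5=323/660 ∈ [20/47, 28/47) → index 5
j=6: u_6=383/660 ∈ [20/47, 28/47) → index 5
j=7: u_7=443/660 ∈ [31/47, 32/47) → index 7
j=8: u_8=503/660 ∈ [32/47, 39/47) → index 8
j=9: u_9=563/660 ∈ [39/47, 46/47) → index 9
j=10: u_10=623/660 ∈ [39/47, 46/47) → index 9

0 0 1 3 4 5 5 7 8 9 9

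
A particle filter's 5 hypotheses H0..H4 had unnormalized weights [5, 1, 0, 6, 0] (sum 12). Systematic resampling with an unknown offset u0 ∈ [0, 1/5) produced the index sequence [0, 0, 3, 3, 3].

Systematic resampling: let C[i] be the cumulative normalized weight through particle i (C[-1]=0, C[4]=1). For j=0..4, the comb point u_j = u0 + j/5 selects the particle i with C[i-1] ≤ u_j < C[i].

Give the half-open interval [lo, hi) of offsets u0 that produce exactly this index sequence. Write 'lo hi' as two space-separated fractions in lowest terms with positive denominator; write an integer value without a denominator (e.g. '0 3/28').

C = [5/12, 1/2, 1/2, 1, 1]
j=0 picked index 0: u0 ∈ [0, 5/12)
j=1 picked index 0: u0 ∈ [-1/5, 13/60)
j=2 picked index 3: u0 ∈ [1/10, 3/5)
j=3 picked index 3: u0 ∈ [-1/10, 2/5)
j=4 picked index 3: u0 ∈ [-3/10, 1/5)
intersection: [1/10, 1/5)

1/10 1/5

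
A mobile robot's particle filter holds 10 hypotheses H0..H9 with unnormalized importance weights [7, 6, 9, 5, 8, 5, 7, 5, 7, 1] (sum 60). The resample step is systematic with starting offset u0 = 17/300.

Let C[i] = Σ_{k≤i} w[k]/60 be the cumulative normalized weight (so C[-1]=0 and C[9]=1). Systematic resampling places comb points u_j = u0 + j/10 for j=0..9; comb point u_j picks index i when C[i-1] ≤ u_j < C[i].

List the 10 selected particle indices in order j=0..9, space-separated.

0 1 2 2 4 4 5 6 7 8

C = [7/60, 13/60, 11/30, 9/20, 7/12, 2/3, 47/60, 13/15, 59/60, 1]
j=0: u_0=17/300 ∈ [0, 7/60) → index 0
j=1: u_1=47/300 ∈ [7/60, 13/60) → index 1
j=2: u_2=77/300 ∈ [13/60, 11/30) → index 2
j=3: u_3=107/300 ∈ [13/60, 11/30) → index 2
j=4: u_4=137/300 ∈ [9/20, 7/12) → index 4
j=5: u_5=167/300 ∈ [9/20, 7/12) → index 4
j=6: u_6=197/300 ∈ [7/12, 2/3) → index 5
j=7: u_7=227/300 ∈ [2/3, 47/60) → index 6
j=8: u_8=257/300 ∈ [47/60, 13/15) → index 7
j=9: u_9=287/300 ∈ [13/15, 59/60) → index 8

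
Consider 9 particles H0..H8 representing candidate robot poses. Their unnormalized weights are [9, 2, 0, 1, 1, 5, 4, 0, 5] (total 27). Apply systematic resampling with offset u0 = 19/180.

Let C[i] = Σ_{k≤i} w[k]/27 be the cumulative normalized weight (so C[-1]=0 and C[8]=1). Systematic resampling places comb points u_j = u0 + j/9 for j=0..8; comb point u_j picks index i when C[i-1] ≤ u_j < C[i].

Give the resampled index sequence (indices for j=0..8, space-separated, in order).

C = [1/3, 11/27, 11/27, 4/9, 13/27, 2/3, 22/27, 22/27, 1]
j=0: u_0=19/180 ∈ [0, 1/3) → index 0
j=1: u_1=13/60 ∈ [0, 1/3) → index 0
j=2: u_2=59/180 ∈ [0, 1/3) → index 0
j=3: u_3=79/180 ∈ [11/27, 4/9) → index 3
j=4: u_4=11/20 ∈ [13/27, 2/3) → index 5
j=5: u_5=119/180 ∈ [13/27, 2/3) → index 5
j=6: u_6=139/180 ∈ [2/3, 22/27) → index 6
j=7: u_7=53/60 ∈ [22/27, 1) → index 8
j=8: u_8=179/180 ∈ [22/27, 1) → index 8

0 0 0 3 5 5 6 8 8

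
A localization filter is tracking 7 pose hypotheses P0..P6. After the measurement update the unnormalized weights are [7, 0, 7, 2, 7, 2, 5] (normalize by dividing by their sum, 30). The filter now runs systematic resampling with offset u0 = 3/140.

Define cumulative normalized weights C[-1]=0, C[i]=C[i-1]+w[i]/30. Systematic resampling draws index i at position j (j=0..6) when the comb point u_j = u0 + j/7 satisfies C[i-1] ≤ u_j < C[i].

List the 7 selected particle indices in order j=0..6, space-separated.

C = [7/30, 7/30, 7/15, 8/15, 23/30, 5/6, 1]
j=0: u_0=3/140 ∈ [0, 7/30) → index 0
j=1: u_1=23/140 ∈ [0, 7/30) → index 0
j=2: u_2=43/140 ∈ [7/30, 7/15) → index 2
j=3: u_3=9/20 ∈ [7/30, 7/15) → index 2
j=4: u_4=83/140 ∈ [8/15, 23/30) → index 4
j=5: u_5=103/140 ∈ [8/15, 23/30) → index 4
j=6: u_6=123/140 ∈ [5/6, 1) → index 6

0 0 2 2 4 4 6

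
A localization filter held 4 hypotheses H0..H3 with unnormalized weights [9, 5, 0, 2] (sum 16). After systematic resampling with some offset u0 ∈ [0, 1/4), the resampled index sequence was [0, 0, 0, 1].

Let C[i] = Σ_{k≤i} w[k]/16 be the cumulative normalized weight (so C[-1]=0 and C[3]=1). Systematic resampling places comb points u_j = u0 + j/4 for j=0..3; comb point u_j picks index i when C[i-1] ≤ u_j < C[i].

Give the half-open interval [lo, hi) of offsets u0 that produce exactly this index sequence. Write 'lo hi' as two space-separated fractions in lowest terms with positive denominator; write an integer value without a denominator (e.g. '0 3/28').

0 1/16

C = [9/16, 7/8, 7/8, 1]
j=0 picked index 0: u0 ∈ [0, 9/16)
j=1 picked index 0: u0 ∈ [-1/4, 5/16)
j=2 picked index 0: u0 ∈ [-1/2, 1/16)
j=3 picked index 1: u0 ∈ [-3/16, 1/8)
intersection: [0, 1/16)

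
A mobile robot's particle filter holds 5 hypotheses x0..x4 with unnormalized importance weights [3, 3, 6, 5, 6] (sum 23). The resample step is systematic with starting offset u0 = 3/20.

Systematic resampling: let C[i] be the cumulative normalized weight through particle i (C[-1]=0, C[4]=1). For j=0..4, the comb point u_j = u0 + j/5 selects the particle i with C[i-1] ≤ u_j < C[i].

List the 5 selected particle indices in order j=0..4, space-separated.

1 2 3 4 4

C = [3/23, 6/23, 12/23, 17/23, 1]
j=0: u_0=3/20 ∈ [3/23, 6/23) → index 1
j=1: u_1=7/20 ∈ [6/23, 12/23) → index 2
j=2: u_2=11/20 ∈ [12/23, 17/23) → index 3
j=3: u_3=3/4 ∈ [17/23, 1) → index 4
j=4: u_4=19/20 ∈ [17/23, 1) → index 4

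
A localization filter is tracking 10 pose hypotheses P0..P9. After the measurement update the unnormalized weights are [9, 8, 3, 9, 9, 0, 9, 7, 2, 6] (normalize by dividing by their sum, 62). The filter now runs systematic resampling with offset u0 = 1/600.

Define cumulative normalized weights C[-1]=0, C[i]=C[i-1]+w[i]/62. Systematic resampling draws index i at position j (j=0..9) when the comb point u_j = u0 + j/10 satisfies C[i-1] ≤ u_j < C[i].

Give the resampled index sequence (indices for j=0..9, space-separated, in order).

0 0 1 2 3 4 4 6 7 8

C = [9/62, 17/62, 10/31, 29/62, 19/31, 19/31, 47/62, 27/31, 28/31, 1]
j=0: u_0=1/600 ∈ [0, 9/62) → index 0
j=1: u_1=61/600 ∈ [0, 9/62) → index 0
j=2: u_2=121/600 ∈ [9/62, 17/62) → index 1
j=3: u_3=181/600 ∈ [17/62, 10/31) → index 2
j=4: u_4=241/600 ∈ [10/31, 29/62) → index 3
j=5: u_5=301/600 ∈ [29/62, 19/31) → index 4
j=6: u_6=361/600 ∈ [29/62, 19/31) → index 4
j=7: u_7=421/600 ∈ [19/31, 47/62) → index 6
j=8: u_8=481/600 ∈ [47/62, 27/31) → index 7
j=9: u_9=541/600 ∈ [27/31, 28/31) → index 8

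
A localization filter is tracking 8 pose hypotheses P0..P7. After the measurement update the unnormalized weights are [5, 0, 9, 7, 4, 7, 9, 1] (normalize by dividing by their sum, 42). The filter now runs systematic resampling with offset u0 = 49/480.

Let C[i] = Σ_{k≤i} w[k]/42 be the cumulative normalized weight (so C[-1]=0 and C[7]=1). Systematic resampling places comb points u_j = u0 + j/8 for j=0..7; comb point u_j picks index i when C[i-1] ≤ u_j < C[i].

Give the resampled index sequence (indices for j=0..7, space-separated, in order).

C = [5/42, 5/42, 1/3, 1/2, 25/42, 16/21, 41/42, 1]
j=0: u_0=49/480 ∈ [0, 5/42) → index 0
j=1: u_1=109/480 ∈ [5/42, 1/3) → index 2
j=2: u_2=169/480 ∈ [1/3, 1/2) → index 3
j=3: u_3=229/480 ∈ [1/3, 1/2) → index 3
j=4: u_4=289/480 ∈ [25/42, 16/21) → index 5
j=5: u_5=349/480 ∈ [25/42, 16/21) → index 5
j=6: u_6=409/480 ∈ [16/21, 41/42) → index 6
j=7: u_7=469/480 ∈ [41/42, 1) → index 7

0 2 3 3 5 5 6 7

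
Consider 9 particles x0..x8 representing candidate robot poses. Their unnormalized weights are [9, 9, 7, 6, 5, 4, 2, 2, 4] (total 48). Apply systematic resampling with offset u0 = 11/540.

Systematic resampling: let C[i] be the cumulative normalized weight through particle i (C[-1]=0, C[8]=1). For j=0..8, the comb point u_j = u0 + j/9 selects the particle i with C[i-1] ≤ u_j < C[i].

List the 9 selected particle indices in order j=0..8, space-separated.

0 0 1 1 2 3 4 5 7

C = [3/16, 3/8, 25/48, 31/48, 3/4, 5/6, 7/8, 11/12, 1]
j=0: u_0=11/540 ∈ [0, 3/16) → index 0
j=1: u_1=71/540 ∈ [0, 3/16) → index 0
j=2: u_2=131/540 ∈ [3/16, 3/8) → index 1
j=3: u_3=191/540 ∈ [3/16, 3/8) → index 1
j=4: u_4=251/540 ∈ [3/8, 25/48) → index 2
j=5: u_5=311/540 ∈ [25/48, 31/48) → index 3
j=6: u_6=371/540 ∈ [31/48, 3/4) → index 4
j=7: u_7=431/540 ∈ [3/4, 5/6) → index 5
j=8: u_8=491/540 ∈ [7/8, 11/12) → index 7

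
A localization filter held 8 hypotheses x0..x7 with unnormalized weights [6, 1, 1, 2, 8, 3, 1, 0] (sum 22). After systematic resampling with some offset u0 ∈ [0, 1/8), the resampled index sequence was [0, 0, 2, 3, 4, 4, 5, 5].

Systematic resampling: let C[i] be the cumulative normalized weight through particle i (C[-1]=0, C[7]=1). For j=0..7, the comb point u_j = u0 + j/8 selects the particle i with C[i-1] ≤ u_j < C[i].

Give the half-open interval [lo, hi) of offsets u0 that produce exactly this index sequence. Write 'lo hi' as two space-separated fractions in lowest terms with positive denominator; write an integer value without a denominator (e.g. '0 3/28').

3/44 7/88

C = [3/11, 7/22, 4/11, 5/11, 9/11, 21/22, 1, 1]
j=0 picked index 0: u0 ∈ [0, 3/11)
j=1 picked index 0: u0 ∈ [-1/8, 13/88)
j=2 picked index 2: u0 ∈ [3/44, 5/44)
j=3 picked index 3: u0 ∈ [-1/88, 7/88)
j=4 picked index 4: u0 ∈ [-1/22, 7/22)
j=5 picked index 4: u0 ∈ [-15/88, 17/88)
j=6 picked index 5: u0 ∈ [3/44, 9/44)
j=7 picked index 5: u0 ∈ [-5/88, 7/88)
intersection: [3/44, 7/88)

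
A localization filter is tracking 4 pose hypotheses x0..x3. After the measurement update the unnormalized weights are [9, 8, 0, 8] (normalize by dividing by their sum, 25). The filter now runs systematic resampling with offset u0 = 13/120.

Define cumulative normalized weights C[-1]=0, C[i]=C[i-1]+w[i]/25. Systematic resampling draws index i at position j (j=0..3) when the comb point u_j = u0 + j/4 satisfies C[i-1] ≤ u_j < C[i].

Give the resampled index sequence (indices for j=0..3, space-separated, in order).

0 0 1 3

C = [9/25, 17/25, 17/25, 1]
j=0: u_0=13/120 ∈ [0, 9/25) → index 0
j=1: u_1=43/120 ∈ [0, 9/25) → index 0
j=2: u_2=73/120 ∈ [9/25, 17/25) → index 1
j=3: u_3=103/120 ∈ [17/25, 1) → index 3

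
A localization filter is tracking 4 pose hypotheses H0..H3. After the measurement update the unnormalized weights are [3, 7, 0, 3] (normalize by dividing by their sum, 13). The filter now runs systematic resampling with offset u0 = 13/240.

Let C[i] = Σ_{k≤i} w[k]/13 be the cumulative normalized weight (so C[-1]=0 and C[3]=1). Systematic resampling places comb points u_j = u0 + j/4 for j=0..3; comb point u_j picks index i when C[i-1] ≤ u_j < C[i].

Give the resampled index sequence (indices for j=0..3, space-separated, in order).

0 1 1 3

C = [3/13, 10/13, 10/13, 1]
j=0: u_0=13/240 ∈ [0, 3/13) → index 0
j=1: u_1=73/240 ∈ [3/13, 10/13) → index 1
j=2: u_2=133/240 ∈ [3/13, 10/13) → index 1
j=3: u_3=193/240 ∈ [10/13, 1) → index 3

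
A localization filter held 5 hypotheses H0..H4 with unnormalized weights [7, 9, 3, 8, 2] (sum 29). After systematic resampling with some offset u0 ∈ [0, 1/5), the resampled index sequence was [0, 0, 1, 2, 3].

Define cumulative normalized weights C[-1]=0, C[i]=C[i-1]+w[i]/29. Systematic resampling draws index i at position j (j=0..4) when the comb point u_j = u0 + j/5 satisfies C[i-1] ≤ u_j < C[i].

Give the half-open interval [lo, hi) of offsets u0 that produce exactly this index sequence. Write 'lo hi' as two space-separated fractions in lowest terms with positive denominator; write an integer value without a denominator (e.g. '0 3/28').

C = [7/29, 16/29, 19/29, 27/29, 1]
j=0 picked index 0: u0 ∈ [0, 7/29)
j=1 picked index 0: u0 ∈ [-1/5, 6/145)
j=2 picked index 1: u0 ∈ [-23/145, 22/145)
j=3 picked index 2: u0 ∈ [-7/145, 8/145)
j=4 picked index 3: u0 ∈ [-21/145, 19/145)
intersection: [0, 6/145)

0 6/145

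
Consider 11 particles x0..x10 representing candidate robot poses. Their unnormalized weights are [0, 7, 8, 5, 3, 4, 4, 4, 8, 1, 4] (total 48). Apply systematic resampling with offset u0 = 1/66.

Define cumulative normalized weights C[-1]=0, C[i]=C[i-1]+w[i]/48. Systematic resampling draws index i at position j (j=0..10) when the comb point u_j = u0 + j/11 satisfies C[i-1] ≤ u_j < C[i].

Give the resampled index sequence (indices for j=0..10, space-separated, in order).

1 1 2 2 3 4 5 7 8 8 10

C = [0, 7/48, 5/16, 5/12, 23/48, 9/16, 31/48, 35/48, 43/48, 11/12, 1]
j=0: u_0=1/66 ∈ [0, 7/48) → index 1
j=1: u_1=7/66 ∈ [0, 7/48) → index 1
j=2: u_2=13/66 ∈ [7/48, 5/16) → index 2
j=3: u_3=19/66 ∈ [7/48, 5/16) → index 2
j=4: u_4=25/66 ∈ [5/16, 5/12) → index 3
j=5: u_5=31/66 ∈ [5/12, 23/48) → index 4
j=6: u_6=37/66 ∈ [23/48, 9/16) → index 5
j=7: u_7=43/66 ∈ [31/48, 35/48) → index 7
j=8: u_8=49/66 ∈ [35/48, 43/48) → index 8
j=9: u_9=5/6 ∈ [35/48, 43/48) → index 8
j=10: u_10=61/66 ∈ [11/12, 1) → index 10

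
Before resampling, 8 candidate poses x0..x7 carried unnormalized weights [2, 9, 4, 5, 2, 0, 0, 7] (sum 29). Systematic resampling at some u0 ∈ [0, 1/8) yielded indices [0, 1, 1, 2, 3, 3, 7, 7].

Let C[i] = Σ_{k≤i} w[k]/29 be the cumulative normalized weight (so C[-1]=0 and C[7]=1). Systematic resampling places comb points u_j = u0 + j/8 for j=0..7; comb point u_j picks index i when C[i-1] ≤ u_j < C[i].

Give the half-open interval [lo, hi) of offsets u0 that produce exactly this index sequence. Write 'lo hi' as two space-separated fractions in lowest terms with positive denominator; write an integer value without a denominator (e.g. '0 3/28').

C = [2/29, 11/29, 15/29, 20/29, 22/29, 22/29, 22/29, 1]
j=0 picked index 0: u0 ∈ [0, 2/29)
j=1 picked index 1: u0 ∈ [-13/232, 59/232)
j=2 picked index 1: u0 ∈ [-21/116, 15/116)
j=3 picked index 2: u0 ∈ [1/232, 33/232)
j=4 picked index 3: u0 ∈ [1/58, 11/58)
j=5 picked index 3: u0 ∈ [-25/232, 15/232)
j=6 picked index 7: u0 ∈ [1/116, 1/4)
j=7 picked index 7: u0 ∈ [-27/232, 1/8)
intersection: [1/58, 15/232)

1/58 15/232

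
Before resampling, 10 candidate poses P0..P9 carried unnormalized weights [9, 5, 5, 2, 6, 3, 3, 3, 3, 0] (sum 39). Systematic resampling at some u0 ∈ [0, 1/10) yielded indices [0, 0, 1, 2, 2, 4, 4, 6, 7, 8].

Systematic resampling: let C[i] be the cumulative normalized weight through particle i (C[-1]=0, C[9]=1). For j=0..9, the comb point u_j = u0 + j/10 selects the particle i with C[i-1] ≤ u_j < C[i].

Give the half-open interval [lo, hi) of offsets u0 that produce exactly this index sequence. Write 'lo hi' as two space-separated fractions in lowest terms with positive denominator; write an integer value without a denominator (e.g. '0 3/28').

9/130 17/195

C = [3/13, 14/39, 19/39, 7/13, 9/13, 10/13, 11/13, 12/13, 1, 1]
j=0 picked index 0: u0 ∈ [0, 3/13)
j=1 picked index 0: u0 ∈ [-1/10, 17/130)
j=2 picked index 1: u0 ∈ [2/65, 31/195)
j=3 picked index 2: u0 ∈ [23/390, 73/390)
j=4 picked index 2: u0 ∈ [-8/195, 17/195)
j=5 picked index 4: u0 ∈ [1/26, 5/26)
j=6 picked index 4: u0 ∈ [-4/65, 6/65)
j=7 picked index 6: u0 ∈ [9/130, 19/130)
j=8 picked index 7: u0 ∈ [3/65, 8/65)
j=9 picked index 8: u0 ∈ [3/130, 1/10)
intersection: [9/130, 17/195)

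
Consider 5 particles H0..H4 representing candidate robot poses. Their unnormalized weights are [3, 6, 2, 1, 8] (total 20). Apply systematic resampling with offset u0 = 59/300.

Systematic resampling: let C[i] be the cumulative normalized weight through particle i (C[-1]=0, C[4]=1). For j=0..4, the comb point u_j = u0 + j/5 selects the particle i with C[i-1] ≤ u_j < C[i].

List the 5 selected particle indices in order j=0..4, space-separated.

1 1 3 4 4

C = [3/20, 9/20, 11/20, 3/5, 1]
j=0: u_0=59/300 ∈ [3/20, 9/20) → index 1
j=1: u_1=119/300 ∈ [3/20, 9/20) → index 1
j=2: u_2=179/300 ∈ [11/20, 3/5) → index 3
j=3: u_3=239/300 ∈ [3/5, 1) → index 4
j=4: u_4=299/300 ∈ [3/5, 1) → index 4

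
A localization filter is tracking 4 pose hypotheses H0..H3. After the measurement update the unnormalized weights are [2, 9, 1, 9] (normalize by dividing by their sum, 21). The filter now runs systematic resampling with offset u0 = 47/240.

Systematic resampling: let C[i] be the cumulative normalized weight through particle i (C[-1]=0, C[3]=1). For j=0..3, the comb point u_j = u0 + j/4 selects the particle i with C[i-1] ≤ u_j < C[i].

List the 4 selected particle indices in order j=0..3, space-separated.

1 1 3 3

C = [2/21, 11/21, 4/7, 1]
j=0: u_0=47/240 ∈ [2/21, 11/21) → index 1
j=1: u_1=107/240 ∈ [2/21, 11/21) → index 1
j=2: u_2=167/240 ∈ [4/7, 1) → index 3
j=3: u_3=227/240 ∈ [4/7, 1) → index 3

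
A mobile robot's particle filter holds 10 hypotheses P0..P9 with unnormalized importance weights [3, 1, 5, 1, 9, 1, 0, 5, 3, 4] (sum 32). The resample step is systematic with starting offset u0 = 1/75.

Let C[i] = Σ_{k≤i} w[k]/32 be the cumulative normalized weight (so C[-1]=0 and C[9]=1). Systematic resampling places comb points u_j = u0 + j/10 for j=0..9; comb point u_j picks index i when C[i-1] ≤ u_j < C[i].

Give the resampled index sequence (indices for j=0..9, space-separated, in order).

C = [3/32, 1/8, 9/32, 5/16, 19/32, 5/8, 5/8, 25/32, 7/8, 1]
j=0: u_0=1/75 ∈ [0, 3/32) → index 0
j=1: u_1=17/150 ∈ [3/32, 1/8) → index 1
j=2: u_2=16/75 ∈ [1/8, 9/32) → index 2
j=3: u_3=47/150 ∈ [5/16, 19/32) → index 4
j=4: u_4=31/75 ∈ [5/16, 19/32) → index 4
j=5: u_5=77/150 ∈ [5/16, 19/32) → index 4
j=6: u_6=46/75 ∈ [19/32, 5/8) → index 5
j=7: u_7=107/150 ∈ [5/8, 25/32) → index 7
j=8: u_8=61/75 ∈ [25/32, 7/8) → index 8
j=9: u_9=137/150 ∈ [7/8, 1) → index 9

0 1 2 4 4 4 5 7 8 9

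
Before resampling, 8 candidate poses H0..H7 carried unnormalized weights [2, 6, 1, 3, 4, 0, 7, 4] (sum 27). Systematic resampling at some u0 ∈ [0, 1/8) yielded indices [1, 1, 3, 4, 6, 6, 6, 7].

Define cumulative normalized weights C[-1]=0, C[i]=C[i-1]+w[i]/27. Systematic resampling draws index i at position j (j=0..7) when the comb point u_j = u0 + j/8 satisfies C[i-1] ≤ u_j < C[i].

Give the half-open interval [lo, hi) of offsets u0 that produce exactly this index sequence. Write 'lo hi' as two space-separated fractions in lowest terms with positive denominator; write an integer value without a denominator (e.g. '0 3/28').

C = [2/27, 8/27, 1/3, 4/9, 16/27, 16/27, 23/27, 1]
j=0 picked index 1: u0 ∈ [2/27, 8/27)
j=1 picked index 1: u0 ∈ [-11/216, 37/216)
j=2 picked index 3: u0 ∈ [1/12, 7/36)
j=3 picked index 4: u0 ∈ [5/72, 47/216)
j=4 picked index 6: u0 ∈ [5/54, 19/54)
j=5 picked index 6: u0 ∈ [-7/216, 49/216)
j=6 picked index 6: u0 ∈ [-17/108, 11/108)
j=7 picked index 7: u0 ∈ [-5/216, 1/8)
intersection: [5/54, 11/108)

5/54 11/108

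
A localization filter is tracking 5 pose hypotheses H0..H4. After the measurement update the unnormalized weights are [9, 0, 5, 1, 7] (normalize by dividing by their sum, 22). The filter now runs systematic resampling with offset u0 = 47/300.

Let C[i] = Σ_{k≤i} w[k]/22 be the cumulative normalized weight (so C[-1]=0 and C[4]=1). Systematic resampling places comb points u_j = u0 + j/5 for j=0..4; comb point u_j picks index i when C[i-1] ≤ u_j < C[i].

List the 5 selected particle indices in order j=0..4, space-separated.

C = [9/22, 9/22, 7/11, 15/22, 1]
j=0: u_0=47/300 ∈ [0, 9/22) → index 0
j=1: u_1=107/300 ∈ [0, 9/22) → index 0
j=2: u_2=167/300 ∈ [9/22, 7/11) → index 2
j=3: u_3=227/300 ∈ [15/22, 1) → index 4
j=4: u_4=287/300 ∈ [15/22, 1) → index 4

0 0 2 4 4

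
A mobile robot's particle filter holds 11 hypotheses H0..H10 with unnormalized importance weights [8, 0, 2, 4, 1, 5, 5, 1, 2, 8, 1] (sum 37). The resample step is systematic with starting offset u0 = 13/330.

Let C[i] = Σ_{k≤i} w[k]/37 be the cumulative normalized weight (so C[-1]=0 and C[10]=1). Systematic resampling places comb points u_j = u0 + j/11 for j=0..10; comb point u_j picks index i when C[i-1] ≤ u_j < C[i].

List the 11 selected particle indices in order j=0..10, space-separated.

C = [8/37, 8/37, 10/37, 14/37, 15/37, 20/37, 25/37, 26/37, 28/37, 36/37, 1]
j=0: u_0=13/330 ∈ [0, 8/37) → index 0
j=1: u_1=43/330 ∈ [0, 8/37) → index 0
j=2: u_2=73/330 ∈ [8/37, 10/37) → index 2
j=3: u_3=103/330 ∈ [10/37, 14/37) → index 3
j=4: u_4=133/330 ∈ [14/37, 15/37) → index 4
j=5: u_5=163/330 ∈ [15/37, 20/37) → index 5
j=6: u_6=193/330 ∈ [20/37, 25/37) → index 6
j=7: u_7=223/330 ∈ [25/37, 26/37) → index 7
j=8: u_8=23/30 ∈ [28/37, 36/37) → index 9
j=9: u_9=283/330 ∈ [28/37, 36/37) → index 9
j=10: u_10=313/330 ∈ [28/37, 36/37) → index 9

0 0 2 3 4 5 6 7 9 9 9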